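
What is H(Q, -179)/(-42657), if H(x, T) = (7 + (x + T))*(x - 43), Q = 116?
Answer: 4088/42657 ≈ 0.095834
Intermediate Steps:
H(x, T) = (-43 + x)*(7 + T + x) (H(x, T) = (7 + (T + x))*(-43 + x) = (7 + T + x)*(-43 + x) = (-43 + x)*(7 + T + x))
H(Q, -179)/(-42657) = (-301 + 116² - 43*(-179) - 36*116 - 179*116)/(-42657) = (-301 + 13456 + 7697 - 4176 - 20764)*(-1/42657) = -4088*(-1/42657) = 4088/42657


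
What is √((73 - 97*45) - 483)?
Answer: 5*I*√191 ≈ 69.101*I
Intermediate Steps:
√((73 - 97*45) - 483) = √((73 - 4365) - 483) = √(-4292 - 483) = √(-4775) = 5*I*√191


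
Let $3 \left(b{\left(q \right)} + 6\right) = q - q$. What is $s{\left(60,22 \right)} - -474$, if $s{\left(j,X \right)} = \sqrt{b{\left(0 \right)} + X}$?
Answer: $478$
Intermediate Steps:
$b{\left(q \right)} = -6$ ($b{\left(q \right)} = -6 + \frac{q - q}{3} = -6 + \frac{1}{3} \cdot 0 = -6 + 0 = -6$)
$s{\left(j,X \right)} = \sqrt{-6 + X}$
$s{\left(60,22 \right)} - -474 = \sqrt{-6 + 22} - -474 = \sqrt{16} + 474 = 4 + 474 = 478$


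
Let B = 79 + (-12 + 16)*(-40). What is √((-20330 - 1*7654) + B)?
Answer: I*√28065 ≈ 167.53*I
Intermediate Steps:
B = -81 (B = 79 + 4*(-40) = 79 - 160 = -81)
√((-20330 - 1*7654) + B) = √((-20330 - 1*7654) - 81) = √((-20330 - 7654) - 81) = √(-27984 - 81) = √(-28065) = I*√28065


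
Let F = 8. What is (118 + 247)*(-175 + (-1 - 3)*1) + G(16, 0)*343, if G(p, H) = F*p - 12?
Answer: -25547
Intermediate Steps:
G(p, H) = -12 + 8*p (G(p, H) = 8*p - 12 = -12 + 8*p)
(118 + 247)*(-175 + (-1 - 3)*1) + G(16, 0)*343 = (118 + 247)*(-175 + (-1 - 3)*1) + (-12 + 8*16)*343 = 365*(-175 - 4*1) + (-12 + 128)*343 = 365*(-175 - 4) + 116*343 = 365*(-179) + 39788 = -65335 + 39788 = -25547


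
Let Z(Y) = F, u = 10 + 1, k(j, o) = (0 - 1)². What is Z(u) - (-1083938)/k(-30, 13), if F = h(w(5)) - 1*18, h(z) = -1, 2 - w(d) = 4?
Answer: 1083919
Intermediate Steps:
w(d) = -2 (w(d) = 2 - 1*4 = 2 - 4 = -2)
k(j, o) = 1 (k(j, o) = (-1)² = 1)
F = -19 (F = -1 - 1*18 = -1 - 18 = -19)
u = 11
Z(Y) = -19
Z(u) - (-1083938)/k(-30, 13) = -19 - (-1083938)/1 = -19 - (-1083938) = -19 - 1453*(-746) = -19 + 1083938 = 1083919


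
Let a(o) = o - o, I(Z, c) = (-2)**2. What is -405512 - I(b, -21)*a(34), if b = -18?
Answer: -405512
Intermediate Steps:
I(Z, c) = 4
a(o) = 0
-405512 - I(b, -21)*a(34) = -405512 - 4*0 = -405512 - 1*0 = -405512 + 0 = -405512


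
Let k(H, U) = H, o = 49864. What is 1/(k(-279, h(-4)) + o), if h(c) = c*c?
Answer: 1/49585 ≈ 2.0167e-5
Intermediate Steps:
h(c) = c²
1/(k(-279, h(-4)) + o) = 1/(-279 + 49864) = 1/49585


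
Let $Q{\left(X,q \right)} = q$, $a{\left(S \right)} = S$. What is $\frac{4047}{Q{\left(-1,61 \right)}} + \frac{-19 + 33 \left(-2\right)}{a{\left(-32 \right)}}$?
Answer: $\frac{134689}{1952} \approx 69.0$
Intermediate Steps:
$\frac{4047}{Q{\left(-1,61 \right)}} + \frac{-19 + 33 \left(-2\right)}{a{\left(-32 \right)}} = \frac{4047}{61} + \frac{-19 + 33 \left(-2\right)}{-32} = 4047 \cdot \frac{1}{61} + \left(-19 - 66\right) \left(- \frac{1}{32}\right) = \frac{4047}{61} - - \frac{85}{32} = \frac{4047}{61} + \frac{85}{32} = \frac{134689}{1952}$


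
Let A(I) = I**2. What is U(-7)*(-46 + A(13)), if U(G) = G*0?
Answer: 0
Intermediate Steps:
U(G) = 0
U(-7)*(-46 + A(13)) = 0*(-46 + 13**2) = 0*(-46 + 169) = 0*123 = 0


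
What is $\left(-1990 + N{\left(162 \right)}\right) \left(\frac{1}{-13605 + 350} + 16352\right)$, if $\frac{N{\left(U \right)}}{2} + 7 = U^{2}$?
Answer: $\frac{10942192897356}{13255} \approx 8.2551 \cdot 10^{8}$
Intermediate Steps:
$N{\left(U \right)} = -14 + 2 U^{2}$
$\left(-1990 + N{\left(162 \right)}\right) \left(\frac{1}{-13605 + 350} + 16352\right) = \left(-1990 - \left(14 - 2 \cdot 162^{2}\right)\right) \left(\frac{1}{-13605 + 350} + 16352\right) = \left(-1990 + \left(-14 + 2 \cdot 26244\right)\right) \left(\frac{1}{-13255} + 16352\right) = \left(-1990 + \left(-14 + 52488\right)\right) \left(- \frac{1}{13255} + 16352\right) = \left(-1990 + 52474\right) \frac{216745759}{13255} = 50484 \cdot \frac{216745759}{13255} = \frac{10942192897356}{13255}$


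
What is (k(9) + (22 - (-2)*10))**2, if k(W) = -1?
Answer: 1681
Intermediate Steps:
(k(9) + (22 - (-2)*10))**2 = (-1 + (22 - (-2)*10))**2 = (-1 + (22 - 1*(-20)))**2 = (-1 + (22 + 20))**2 = (-1 + 42)**2 = 41**2 = 1681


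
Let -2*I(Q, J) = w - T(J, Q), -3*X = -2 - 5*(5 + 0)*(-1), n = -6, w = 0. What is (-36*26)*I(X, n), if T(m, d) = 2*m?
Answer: 5616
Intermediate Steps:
X = -23/3 (X = -(-2 - 5*(5 + 0)*(-1))/3 = -(-2 - 5*5*(-1))/3 = -(-2 - 25*(-1))/3 = -(-2 + 25)/3 = -⅓*23 = -23/3 ≈ -7.6667)
I(Q, J) = J (I(Q, J) = -(0 - 2*J)/2 = -(-1)*J = J)
(-36*26)*I(X, n) = -36*26*(-6) = -936*(-6) = 5616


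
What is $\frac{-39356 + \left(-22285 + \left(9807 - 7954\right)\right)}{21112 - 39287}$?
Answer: $\frac{59788}{18175} \approx 3.2896$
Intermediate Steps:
$\frac{-39356 + \left(-22285 + \left(9807 - 7954\right)\right)}{21112 - 39287} = \frac{-39356 + \left(-22285 + \left(9807 - 7954\right)\right)}{-18175} = \left(-39356 + \left(-22285 + 1853\right)\right) \left(- \frac{1}{18175}\right) = \left(-39356 - 20432\right) \left(- \frac{1}{18175}\right) = \left(-59788\right) \left(- \frac{1}{18175}\right) = \frac{59788}{18175}$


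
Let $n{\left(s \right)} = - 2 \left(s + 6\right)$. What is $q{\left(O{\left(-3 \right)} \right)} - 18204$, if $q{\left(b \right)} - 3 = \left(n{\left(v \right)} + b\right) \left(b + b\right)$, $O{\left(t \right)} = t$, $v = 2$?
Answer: $-18087$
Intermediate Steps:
$n{\left(s \right)} = -12 - 2 s$ ($n{\left(s \right)} = - 2 \left(6 + s\right) = -12 - 2 s$)
$q{\left(b \right)} = 3 + 2 b \left(-16 + b\right)$ ($q{\left(b \right)} = 3 + \left(\left(-12 - 4\right) + b\right) \left(b + b\right) = 3 + \left(\left(-12 - 4\right) + b\right) 2 b = 3 + \left(-16 + b\right) 2 b = 3 + 2 b \left(-16 + b\right)$)
$q{\left(O{\left(-3 \right)} \right)} - 18204 = \left(3 - -96 + 2 \left(-3\right)^{2}\right) - 18204 = \left(3 + 96 + 2 \cdot 9\right) - 18204 = \left(3 + 96 + 18\right) - 18204 = 117 - 18204 = -18087$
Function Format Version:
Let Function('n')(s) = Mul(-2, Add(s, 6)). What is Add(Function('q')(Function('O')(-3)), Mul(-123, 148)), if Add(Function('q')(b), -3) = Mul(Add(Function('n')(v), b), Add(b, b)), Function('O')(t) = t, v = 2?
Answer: -18087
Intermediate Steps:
Function('n')(s) = Add(-12, Mul(-2, s)) (Function('n')(s) = Mul(-2, Add(6, s)) = Add(-12, Mul(-2, s)))
Function('q')(b) = Add(3, Mul(2, b, Add(-16, b))) (Function('q')(b) = Add(3, Mul(Add(Add(-12, Mul(-2, 2)), b), Add(b, b))) = Add(3, Mul(Add(Add(-12, -4), b), Mul(2, b))) = Add(3, Mul(Add(-16, b), Mul(2, b))) = Add(3, Mul(2, b, Add(-16, b))))
Add(Function('q')(Function('O')(-3)), Mul(-123, 148)) = Add(Add(3, Mul(-32, -3), Mul(2, Pow(-3, 2))), Mul(-123, 148)) = Add(Add(3, 96, Mul(2, 9)), -18204) = Add(Add(3, 96, 18), -18204) = Add(117, -18204) = -18087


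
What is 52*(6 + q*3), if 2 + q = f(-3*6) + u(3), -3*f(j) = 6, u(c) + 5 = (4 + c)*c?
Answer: 2184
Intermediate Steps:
u(c) = -5 + c*(4 + c) (u(c) = -5 + (4 + c)*c = -5 + c*(4 + c))
f(j) = -2 (f(j) = -⅓*6 = -2)
q = 12 (q = -2 + (-2 + (-5 + 3² + 4*3)) = -2 + (-2 + (-5 + 9 + 12)) = -2 + (-2 + 16) = -2 + 14 = 12)
52*(6 + q*3) = 52*(6 + 12*3) = 52*(6 + 36) = 52*42 = 2184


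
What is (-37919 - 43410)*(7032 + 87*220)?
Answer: -2128542588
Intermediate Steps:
(-37919 - 43410)*(7032 + 87*220) = -81329*(7032 + 19140) = -81329*26172 = -2128542588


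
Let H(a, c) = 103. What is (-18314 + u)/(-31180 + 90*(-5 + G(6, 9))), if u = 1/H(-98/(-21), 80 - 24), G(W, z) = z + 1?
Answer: 1886341/3165190 ≈ 0.59596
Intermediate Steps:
G(W, z) = 1 + z
u = 1/103 ≈ 0.0097087
(-18314 + u)/(-31180 + 90*(-5 + G(6, 9))) = (-18314 + 1/103)/(-31180 + 90*(-5 + (1 + 9))) = -1886341/(103*(-31180 + 90*(-5 + 10))) = -1886341/(103*(-31180 + 90*5)) = -1886341/(103*(-31180 + 450)) = -1886341/103/(-30730) = -1886341/103*(-1/30730) = 1886341/3165190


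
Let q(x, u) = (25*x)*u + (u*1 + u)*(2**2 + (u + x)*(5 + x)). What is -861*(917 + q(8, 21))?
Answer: -18183459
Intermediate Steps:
q(x, u) = 2*u*(4 + (5 + x)*(u + x)) + 25*u*x (q(x, u) = 25*u*x + (u + u)*(4 + (5 + x)*(u + x)) = 25*u*x + (2*u)*(4 + (5 + x)*(u + x)) = 25*u*x + 2*u*(4 + (5 + x)*(u + x)) = 2*u*(4 + (5 + x)*(u + x)) + 25*u*x)
-861*(917 + q(8, 21)) = -861*(917 + 21*(8 + 2*8**2 + 10*21 + 35*8 + 2*21*8)) = -861*(917 + 21*(8 + 2*64 + 210 + 280 + 336)) = -861*(917 + 21*(8 + 128 + 210 + 280 + 336)) = -861*(917 + 21*962) = -861*(917 + 20202) = -861*21119 = -18183459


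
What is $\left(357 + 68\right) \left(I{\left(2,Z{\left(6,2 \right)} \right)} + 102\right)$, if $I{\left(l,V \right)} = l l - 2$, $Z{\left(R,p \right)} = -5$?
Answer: $44200$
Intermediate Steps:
$I{\left(l,V \right)} = -2 + l^{2}$ ($I{\left(l,V \right)} = l^{2} - 2 = -2 + l^{2}$)
$\left(357 + 68\right) \left(I{\left(2,Z{\left(6,2 \right)} \right)} + 102\right) = \left(357 + 68\right) \left(\left(-2 + 2^{2}\right) + 102\right) = 425 \left(\left(-2 + 4\right) + 102\right) = 425 \left(2 + 102\right) = 425 \cdot 104 = 44200$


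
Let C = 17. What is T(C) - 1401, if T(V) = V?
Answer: -1384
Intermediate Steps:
T(C) - 1401 = 17 - 1401 = -1384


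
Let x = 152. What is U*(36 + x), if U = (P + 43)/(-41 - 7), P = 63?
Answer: -2491/6 ≈ -415.17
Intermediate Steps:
U = -53/24 (U = (63 + 43)/(-41 - 7) = 106/(-48) = 106*(-1/48) = -53/24 ≈ -2.2083)
U*(36 + x) = -53*(36 + 152)/24 = -53/24*188 = -2491/6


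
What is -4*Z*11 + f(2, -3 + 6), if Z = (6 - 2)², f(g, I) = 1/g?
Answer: -1407/2 ≈ -703.50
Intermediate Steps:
Z = 16 (Z = 4² = 16)
-4*Z*11 + f(2, -3 + 6) = -4*16*11 + 1/2 = -64*11 + ½ = -704 + ½ = -1407/2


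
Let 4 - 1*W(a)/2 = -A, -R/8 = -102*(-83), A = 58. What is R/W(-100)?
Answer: -16932/31 ≈ -546.19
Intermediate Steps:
R = -67728 (R = -(-816)*(-83) = -8*8466 = -67728)
W(a) = 124 (W(a) = 8 - (-2)*58 = 8 - 2*(-58) = 8 + 116 = 124)
R/W(-100) = -67728/124 = -67728*1/124 = -16932/31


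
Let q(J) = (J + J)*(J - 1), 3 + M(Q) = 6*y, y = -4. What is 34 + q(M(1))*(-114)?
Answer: -172334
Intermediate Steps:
M(Q) = -27 (M(Q) = -3 + 6*(-4) = -3 - 24 = -27)
q(J) = 2*J*(-1 + J) (q(J) = (2*J)*(-1 + J) = 2*J*(-1 + J))
34 + q(M(1))*(-114) = 34 + (2*(-27)*(-1 - 27))*(-114) = 34 + (2*(-27)*(-28))*(-114) = 34 + 1512*(-114) = 34 - 172368 = -172334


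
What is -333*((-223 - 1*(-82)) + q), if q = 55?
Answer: 28638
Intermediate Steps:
-333*((-223 - 1*(-82)) + q) = -333*((-223 - 1*(-82)) + 55) = -333*((-223 + 82) + 55) = -333*(-141 + 55) = -333*(-86) = 28638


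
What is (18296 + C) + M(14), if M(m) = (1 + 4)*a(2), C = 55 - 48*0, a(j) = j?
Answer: 18361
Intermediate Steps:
C = 55 (C = 55 + 0 = 55)
M(m) = 10 (M(m) = (1 + 4)*2 = 5*2 = 10)
(18296 + C) + M(14) = (18296 + 55) + 10 = 18351 + 10 = 18361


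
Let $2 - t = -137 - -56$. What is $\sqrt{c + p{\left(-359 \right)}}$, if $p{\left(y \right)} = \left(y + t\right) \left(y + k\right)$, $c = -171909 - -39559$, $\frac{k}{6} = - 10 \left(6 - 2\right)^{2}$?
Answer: $\sqrt{231694} \approx 481.35$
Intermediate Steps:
$k = -960$ ($k = 6 \left(- 10 \left(6 - 2\right)^{2}\right) = 6 \left(- 10 \cdot 4^{2}\right) = 6 \left(\left(-10\right) 16\right) = 6 \left(-160\right) = -960$)
$t = 83$ ($t = 2 - \left(-137 - -56\right) = 2 - \left(-137 + 56\right) = 2 - -81 = 2 + 81 = 83$)
$c = -132350$ ($c = -171909 + 39559 = -132350$)
$p{\left(y \right)} = \left(-960 + y\right) \left(83 + y\right)$ ($p{\left(y \right)} = \left(y + 83\right) \left(y - 960\right) = \left(83 + y\right) \left(-960 + y\right) = \left(-960 + y\right) \left(83 + y\right)$)
$\sqrt{c + p{\left(-359 \right)}} = \sqrt{-132350 - \left(-235163 - 128881\right)} = \sqrt{-132350 + \left(-79680 + 128881 + 314843\right)} = \sqrt{-132350 + 364044} = \sqrt{231694}$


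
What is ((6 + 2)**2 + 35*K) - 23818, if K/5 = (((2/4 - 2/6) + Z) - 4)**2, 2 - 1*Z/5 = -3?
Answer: 1967431/36 ≈ 54651.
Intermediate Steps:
Z = 25 (Z = 10 - 5*(-3) = 10 + 15 = 25)
K = 80645/36 (K = 5*(((2/4 - 2/6) + 25) - 4)**2 = 5*(((2*(1/4) - 2*1/6) + 25) - 4)**2 = 5*(((1/2 - 1/3) + 25) - 4)**2 = 5*((1/6 + 25) - 4)**2 = 5*(151/6 - 4)**2 = 5*(127/6)**2 = 5*(16129/36) = 80645/36 ≈ 2240.1)
((6 + 2)**2 + 35*K) - 23818 = ((6 + 2)**2 + 35*(80645/36)) - 23818 = (8**2 + 2822575/36) - 23818 = (64 + 2822575/36) - 23818 = 2824879/36 - 23818 = 1967431/36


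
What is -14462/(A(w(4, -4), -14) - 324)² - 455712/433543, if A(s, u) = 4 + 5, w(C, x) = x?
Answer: -7355417438/6145472025 ≈ -1.1969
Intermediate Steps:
A(s, u) = 9
-14462/(A(w(4, -4), -14) - 324)² - 455712/433543 = -14462/(9 - 324)² - 455712/433543 = -14462/((-315)²) - 455712*1/433543 = -14462/99225 - 455712/433543 = -14462*1/99225 - 455712/433543 = -2066/14175 - 455712/433543 = -7355417438/6145472025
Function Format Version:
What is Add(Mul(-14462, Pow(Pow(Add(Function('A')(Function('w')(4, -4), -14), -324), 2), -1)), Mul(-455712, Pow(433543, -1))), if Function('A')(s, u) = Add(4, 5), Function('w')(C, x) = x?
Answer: Rational(-7355417438, 6145472025) ≈ -1.1969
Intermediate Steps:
Function('A')(s, u) = 9
Add(Mul(-14462, Pow(Pow(Add(Function('A')(Function('w')(4, -4), -14), -324), 2), -1)), Mul(-455712, Pow(433543, -1))) = Add(Mul(-14462, Pow(Pow(Add(9, -324), 2), -1)), Mul(-455712, Pow(433543, -1))) = Add(Mul(-14462, Pow(Pow(-315, 2), -1)), Mul(-455712, Rational(1, 433543))) = Add(Mul(-14462, Pow(99225, -1)), Rational(-455712, 433543)) = Add(Mul(-14462, Rational(1, 99225)), Rational(-455712, 433543)) = Add(Rational(-2066, 14175), Rational(-455712, 433543)) = Rational(-7355417438, 6145472025)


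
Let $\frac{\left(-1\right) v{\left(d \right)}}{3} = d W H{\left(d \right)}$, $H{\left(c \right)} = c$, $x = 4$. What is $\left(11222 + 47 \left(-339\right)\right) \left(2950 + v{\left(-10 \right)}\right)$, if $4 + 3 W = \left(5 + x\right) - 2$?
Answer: $-12484150$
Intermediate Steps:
$W = 1$ ($W = - \frac{4}{3} + \frac{\left(5 + 4\right) - 2}{3} = - \frac{4}{3} + \frac{9 - 2}{3} = - \frac{4}{3} + \frac{1}{3} \cdot 7 = - \frac{4}{3} + \frac{7}{3} = 1$)
$v{\left(d \right)} = - 3 d^{2}$ ($v{\left(d \right)} = - 3 d 1 d = - 3 d d = - 3 d^{2}$)
$\left(11222 + 47 \left(-339\right)\right) \left(2950 + v{\left(-10 \right)}\right) = \left(11222 + 47 \left(-339\right)\right) \left(2950 - 3 \left(-10\right)^{2}\right) = \left(11222 - 15933\right) \left(2950 - 300\right) = - 4711 \left(2950 - 300\right) = \left(-4711\right) 2650 = -12484150$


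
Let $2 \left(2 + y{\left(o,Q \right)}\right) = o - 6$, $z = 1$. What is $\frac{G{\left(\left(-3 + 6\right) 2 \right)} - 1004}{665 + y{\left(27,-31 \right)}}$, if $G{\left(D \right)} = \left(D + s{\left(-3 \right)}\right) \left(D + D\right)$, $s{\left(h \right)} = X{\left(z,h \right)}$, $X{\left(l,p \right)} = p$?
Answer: $- \frac{1936}{1347} \approx -1.4373$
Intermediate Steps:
$s{\left(h \right)} = h$
$G{\left(D \right)} = 2 D \left(-3 + D\right)$ ($G{\left(D \right)} = \left(D - 3\right) \left(D + D\right) = \left(-3 + D\right) 2 D = 2 D \left(-3 + D\right)$)
$y{\left(o,Q \right)} = -5 + \frac{o}{2}$ ($y{\left(o,Q \right)} = -2 + \frac{o - 6}{2} = -2 + \frac{-6 + o}{2} = -2 + \left(-3 + \frac{o}{2}\right) = -5 + \frac{o}{2}$)
$\frac{G{\left(\left(-3 + 6\right) 2 \right)} - 1004}{665 + y{\left(27,-31 \right)}} = \frac{2 \left(-3 + 6\right) 2 \left(-3 + \left(-3 + 6\right) 2\right) - 1004}{665 + \left(-5 + \frac{1}{2} \cdot 27\right)} = \frac{2 \cdot 3 \cdot 2 \left(-3 + 3 \cdot 2\right) - 1004}{665 + \left(-5 + \frac{27}{2}\right)} = \frac{2 \cdot 6 \left(-3 + 6\right) - 1004}{665 + \frac{17}{2}} = \frac{2 \cdot 6 \cdot 3 - 1004}{\frac{1347}{2}} = \left(36 - 1004\right) \frac{2}{1347} = \left(-968\right) \frac{2}{1347} = - \frac{1936}{1347}$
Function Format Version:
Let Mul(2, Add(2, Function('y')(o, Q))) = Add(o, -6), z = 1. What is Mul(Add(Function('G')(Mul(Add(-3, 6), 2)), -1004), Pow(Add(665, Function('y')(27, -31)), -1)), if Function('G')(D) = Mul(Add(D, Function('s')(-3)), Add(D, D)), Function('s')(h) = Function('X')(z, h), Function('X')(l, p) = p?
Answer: Rational(-1936, 1347) ≈ -1.4373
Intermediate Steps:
Function('s')(h) = h
Function('G')(D) = Mul(2, D, Add(-3, D)) (Function('G')(D) = Mul(Add(D, -3), Add(D, D)) = Mul(Add(-3, D), Mul(2, D)) = Mul(2, D, Add(-3, D)))
Function('y')(o, Q) = Add(-5, Mul(Rational(1, 2), o)) (Function('y')(o, Q) = Add(-2, Mul(Rational(1, 2), Add(o, -6))) = Add(-2, Mul(Rational(1, 2), Add(-6, o))) = Add(-2, Add(-3, Mul(Rational(1, 2), o))) = Add(-5, Mul(Rational(1, 2), o)))
Mul(Add(Function('G')(Mul(Add(-3, 6), 2)), -1004), Pow(Add(665, Function('y')(27, -31)), -1)) = Mul(Add(Mul(2, Mul(Add(-3, 6), 2), Add(-3, Mul(Add(-3, 6), 2))), -1004), Pow(Add(665, Add(-5, Mul(Rational(1, 2), 27))), -1)) = Mul(Add(Mul(2, Mul(3, 2), Add(-3, Mul(3, 2))), -1004), Pow(Add(665, Add(-5, Rational(27, 2))), -1)) = Mul(Add(Mul(2, 6, Add(-3, 6)), -1004), Pow(Add(665, Rational(17, 2)), -1)) = Mul(Add(Mul(2, 6, 3), -1004), Pow(Rational(1347, 2), -1)) = Mul(Add(36, -1004), Rational(2, 1347)) = Mul(-968, Rational(2, 1347)) = Rational(-1936, 1347)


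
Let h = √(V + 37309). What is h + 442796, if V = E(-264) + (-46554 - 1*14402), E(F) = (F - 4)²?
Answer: 442796 + 3*√5353 ≈ 4.4302e+5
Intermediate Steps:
E(F) = (-4 + F)²
V = 10868 (V = (-4 - 264)² + (-46554 - 1*14402) = (-268)² + (-46554 - 14402) = 71824 - 60956 = 10868)
h = 3*√5353 (h = √(10868 + 37309) = √48177 = 3*√5353 ≈ 219.49)
h + 442796 = 3*√5353 + 442796 = 442796 + 3*√5353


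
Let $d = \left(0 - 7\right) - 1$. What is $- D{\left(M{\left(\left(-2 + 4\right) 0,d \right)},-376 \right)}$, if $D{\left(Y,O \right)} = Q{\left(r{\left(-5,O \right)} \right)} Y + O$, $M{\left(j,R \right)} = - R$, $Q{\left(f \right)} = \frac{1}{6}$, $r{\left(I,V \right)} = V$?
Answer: $\frac{1124}{3} \approx 374.67$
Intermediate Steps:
$d = -8$ ($d = -7 - 1 = -8$)
$Q{\left(f \right)} = \frac{1}{6}$
$D{\left(Y,O \right)} = O + \frac{Y}{6}$ ($D{\left(Y,O \right)} = \frac{Y}{6} + O = O + \frac{Y}{6}$)
$- D{\left(M{\left(\left(-2 + 4\right) 0,d \right)},-376 \right)} = - (-376 + \frac{\left(-1\right) \left(-8\right)}{6}) = - (-376 + \frac{1}{6} \cdot 8) = - (-376 + \frac{4}{3}) = \left(-1\right) \left(- \frac{1124}{3}\right) = \frac{1124}{3}$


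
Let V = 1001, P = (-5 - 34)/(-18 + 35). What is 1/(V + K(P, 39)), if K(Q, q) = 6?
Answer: 1/1007 ≈ 0.00099305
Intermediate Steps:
P = -39/17 ≈ -2.2941
1/(V + K(P, 39)) = 1/(1001 + 6) = 1/1007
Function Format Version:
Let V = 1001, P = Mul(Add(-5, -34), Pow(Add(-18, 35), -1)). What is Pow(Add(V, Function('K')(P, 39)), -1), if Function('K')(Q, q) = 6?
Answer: Rational(1, 1007) ≈ 0.00099305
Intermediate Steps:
P = Rational(-39, 17) (P = Mul(-39, Pow(17, -1)) = Mul(-39, Rational(1, 17)) = Rational(-39, 17) ≈ -2.2941)
Pow(Add(V, Function('K')(P, 39)), -1) = Pow(Add(1001, 6), -1) = Pow(1007, -1) = Rational(1, 1007)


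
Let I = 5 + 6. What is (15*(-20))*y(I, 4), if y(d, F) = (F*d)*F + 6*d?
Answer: -72600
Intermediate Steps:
I = 11
y(d, F) = 6*d + d*F² (y(d, F) = d*F² + 6*d = 6*d + d*F²)
(15*(-20))*y(I, 4) = (15*(-20))*(11*(6 + 4²)) = -3300*(6 + 16) = -3300*22 = -300*242 = -72600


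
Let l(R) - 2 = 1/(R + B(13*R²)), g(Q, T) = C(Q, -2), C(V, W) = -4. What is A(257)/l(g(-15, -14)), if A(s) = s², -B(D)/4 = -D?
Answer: 54688572/1657 ≈ 33005.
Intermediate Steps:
g(Q, T) = -4
B(D) = 4*D (B(D) = -(-4)*D = 4*D)
l(R) = 2 + 1/(R + 52*R²) (l(R) = 2 + 1/(R + 4*(13*R²)) = 2 + 1/(R + 52*R²))
A(257)/l(g(-15, -14)) = 257²/(((1 + 2*(-4) + 104*(-4)²)/((-4)*(1 + 52*(-4))))) = 66049/((-(1 - 8 + 104*16)/(4*(1 - 208)))) = 66049/((-¼*(1 - 8 + 1664)/(-207))) = 66049/((-¼*(-1/207)*1657)) = 66049/(1657/828) = 66049*(828/1657) = 54688572/1657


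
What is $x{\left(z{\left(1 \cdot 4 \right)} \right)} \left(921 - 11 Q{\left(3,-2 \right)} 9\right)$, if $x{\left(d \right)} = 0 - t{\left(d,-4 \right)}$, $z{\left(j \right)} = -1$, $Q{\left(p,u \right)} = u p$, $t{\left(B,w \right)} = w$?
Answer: $6060$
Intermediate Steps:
$Q{\left(p,u \right)} = p u$
$x{\left(d \right)} = 4$ ($x{\left(d \right)} = 0 - -4 = 0 + 4 = 4$)
$x{\left(z{\left(1 \cdot 4 \right)} \right)} \left(921 - 11 Q{\left(3,-2 \right)} 9\right) = 4 \left(921 - 11 \cdot 3 \left(-2\right) 9\right) = 4 \left(921 - 11 \left(-6\right) 9\right) = 4 \left(921 - \left(-66\right) 9\right) = 4 \left(921 - -594\right) = 4 \left(921 + 594\right) = 4 \cdot 1515 = 6060$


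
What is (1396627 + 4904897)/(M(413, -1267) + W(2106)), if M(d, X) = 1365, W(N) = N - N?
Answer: 2100508/455 ≈ 4616.5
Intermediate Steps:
W(N) = 0
(1396627 + 4904897)/(M(413, -1267) + W(2106)) = (1396627 + 4904897)/(1365 + 0) = 6301524/1365 = 6301524*(1/1365) = 2100508/455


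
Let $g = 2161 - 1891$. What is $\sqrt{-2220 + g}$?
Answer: $5 i \sqrt{78} \approx 44.159 i$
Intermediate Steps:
$g = 270$
$\sqrt{-2220 + g} = \sqrt{-2220 + 270} = \sqrt{-1950} = 5 i \sqrt{78}$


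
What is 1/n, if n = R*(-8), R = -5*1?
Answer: 1/40 ≈ 0.025000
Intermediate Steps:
R = -5
n = 40 (n = -5*(-8) = 40)
1/n = 1/40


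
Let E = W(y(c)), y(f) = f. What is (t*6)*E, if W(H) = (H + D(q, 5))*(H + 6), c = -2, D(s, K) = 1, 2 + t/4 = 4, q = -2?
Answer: -192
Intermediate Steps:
t = 8 (t = -8 + 4*4 = -8 + 16 = 8)
W(H) = (1 + H)*(6 + H) (W(H) = (H + 1)*(H + 6) = (1 + H)*(6 + H))
E = -4 (E = 6 + (-2)² + 7*(-2) = 6 + 4 - 14 = -4)
(t*6)*E = (8*6)*(-4) = 48*(-4) = -192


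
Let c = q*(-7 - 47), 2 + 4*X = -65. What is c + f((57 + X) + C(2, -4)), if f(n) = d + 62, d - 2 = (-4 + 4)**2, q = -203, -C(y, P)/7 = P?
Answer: 11026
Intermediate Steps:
C(y, P) = -7*P
X = -67/4 (X = -1/2 + (1/4)*(-65) = -1/2 - 65/4 = -67/4 ≈ -16.750)
d = 2 (d = 2 + (-4 + 4)**2 = 2 + 0**2 = 2 + 0 = 2)
f(n) = 64 (f(n) = 2 + 62 = 64)
c = 10962 (c = -203*(-7 - 47) = -203*(-54) = 10962)
c + f((57 + X) + C(2, -4)) = 10962 + 64 = 11026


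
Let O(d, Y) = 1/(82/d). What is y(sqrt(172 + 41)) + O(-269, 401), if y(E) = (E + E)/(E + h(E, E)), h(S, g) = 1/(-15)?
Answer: -628982/491221 + 15*sqrt(213)/23962 ≈ -1.2713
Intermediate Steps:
h(S, g) = -1/15 (h(S, g) = 1*(-1/15) = -1/15)
O(d, Y) = d/82
y(E) = 2*E/(-1/15 + E) (y(E) = (E + E)/(E - 1/15) = (2*E)/(-1/15 + E) = 2*E/(-1/15 + E))
y(sqrt(172 + 41)) + O(-269, 401) = 30*sqrt(172 + 41)/(-1 + 15*sqrt(172 + 41)) + (1/82)*(-269) = 30*sqrt(213)/(-1 + 15*sqrt(213)) - 269/82 = -269/82 + 30*sqrt(213)/(-1 + 15*sqrt(213))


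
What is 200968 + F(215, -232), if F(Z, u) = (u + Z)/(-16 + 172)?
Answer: 31350991/156 ≈ 2.0097e+5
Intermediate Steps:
F(Z, u) = Z/156 + u/156 (F(Z, u) = (Z + u)/156 = (Z + u)*(1/156) = Z/156 + u/156)
200968 + F(215, -232) = 200968 + ((1/156)*215 + (1/156)*(-232)) = 200968 + (215/156 - 58/39) = 200968 - 17/156 = 31350991/156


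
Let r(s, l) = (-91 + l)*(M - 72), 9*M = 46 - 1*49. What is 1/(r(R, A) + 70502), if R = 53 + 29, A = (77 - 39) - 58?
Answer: 1/78531 ≈ 1.2734e-5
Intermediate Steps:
M = -⅓ (M = (46 - 1*49)/9 = (46 - 49)/9 = (⅑)*(-3) = -⅓ ≈ -0.33333)
A = -20 (A = 38 - 58 = -20)
R = 82
r(s, l) = 19747/3 - 217*l/3 (r(s, l) = (-91 + l)*(-⅓ - 72) = (-91 + l)*(-217/3) = 19747/3 - 217*l/3)
1/(r(R, A) + 70502) = 1/((19747/3 - 217/3*(-20)) + 70502) = 1/((19747/3 + 4340/3) + 70502) = 1/(8029 + 70502) = 1/78531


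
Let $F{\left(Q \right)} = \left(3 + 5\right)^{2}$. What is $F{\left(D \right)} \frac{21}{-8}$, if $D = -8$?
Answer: $-168$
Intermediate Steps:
$F{\left(Q \right)} = 64$ ($F{\left(Q \right)} = 8^{2} = 64$)
$F{\left(D \right)} \frac{21}{-8} = 64 \frac{21}{-8} = 64 \cdot 21 \left(- \frac{1}{8}\right) = 64 \left(- \frac{21}{8}\right) = -168$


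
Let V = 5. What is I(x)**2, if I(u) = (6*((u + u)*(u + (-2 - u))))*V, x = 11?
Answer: 1742400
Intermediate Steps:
I(u) = -120*u (I(u) = (6*((u + u)*(u + (-2 - u))))*5 = (6*((2*u)*(-2)))*5 = (6*(-4*u))*5 = -24*u*5 = -120*u)
I(x)**2 = (-120*11)**2 = (-1320)**2 = 1742400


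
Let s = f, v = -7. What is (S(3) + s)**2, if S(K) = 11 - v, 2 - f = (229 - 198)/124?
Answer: 6241/16 ≈ 390.06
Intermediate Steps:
f = 7/4 (f = 2 - (229 - 198)/124 = 2 - 31/124 = 2 - 1*1/4 = 2 - 1/4 = 7/4 ≈ 1.7500)
s = 7/4 ≈ 1.7500
S(K) = 18 (S(K) = 11 - 1*(-7) = 11 + 7 = 18)
(S(3) + s)**2 = (18 + 7/4)**2 = (79/4)**2 = 6241/16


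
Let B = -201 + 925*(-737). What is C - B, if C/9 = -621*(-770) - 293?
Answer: 4982819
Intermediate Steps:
B = -681926 (B = -201 - 681725 = -681926)
C = 4300893 (C = 9*(-621*(-770) - 293) = 9*(478170 - 293) = 9*477877 = 4300893)
C - B = 4300893 - 1*(-681926) = 4300893 + 681926 = 4982819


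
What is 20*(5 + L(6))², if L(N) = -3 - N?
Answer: 320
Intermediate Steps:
20*(5 + L(6))² = 20*(5 + (-3 - 1*6))² = 20*(5 + (-3 - 6))² = 20*(5 - 9)² = 20*(-4)² = 20*16 = 320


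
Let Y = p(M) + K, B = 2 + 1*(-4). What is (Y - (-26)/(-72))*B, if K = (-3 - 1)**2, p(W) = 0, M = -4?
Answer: -563/18 ≈ -31.278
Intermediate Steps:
B = -2 (B = 2 - 4 = -2)
K = 16 (K = (-4)**2 = 16)
Y = 16 (Y = 0 + 16 = 16)
(Y - (-26)/(-72))*B = (16 - (-26)/(-72))*(-2) = (16 - (-26)*(-1)/72)*(-2) = (16 - 1*13/36)*(-2) = (16 - 13/36)*(-2) = (563/36)*(-2) = -563/18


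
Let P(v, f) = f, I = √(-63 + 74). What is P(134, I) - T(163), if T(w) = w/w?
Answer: -1 + √11 ≈ 2.3166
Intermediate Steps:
I = √11 ≈ 3.3166
T(w) = 1
P(134, I) - T(163) = √11 - 1*1 = √11 - 1 = -1 + √11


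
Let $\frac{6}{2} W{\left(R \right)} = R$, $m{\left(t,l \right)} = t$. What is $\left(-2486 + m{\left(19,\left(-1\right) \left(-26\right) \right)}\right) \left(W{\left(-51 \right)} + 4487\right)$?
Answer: $-11027490$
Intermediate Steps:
$W{\left(R \right)} = \frac{R}{3}$
$\left(-2486 + m{\left(19,\left(-1\right) \left(-26\right) \right)}\right) \left(W{\left(-51 \right)} + 4487\right) = \left(-2486 + 19\right) \left(\frac{1}{3} \left(-51\right) + 4487\right) = - 2467 \left(-17 + 4487\right) = \left(-2467\right) 4470 = -11027490$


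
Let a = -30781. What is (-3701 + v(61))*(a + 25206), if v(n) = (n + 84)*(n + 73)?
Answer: -87689175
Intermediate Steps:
v(n) = (73 + n)*(84 + n) (v(n) = (84 + n)*(73 + n) = (73 + n)*(84 + n))
(-3701 + v(61))*(a + 25206) = (-3701 + (6132 + 61**2 + 157*61))*(-30781 + 25206) = (-3701 + (6132 + 3721 + 9577))*(-5575) = (-3701 + 19430)*(-5575) = 15729*(-5575) = -87689175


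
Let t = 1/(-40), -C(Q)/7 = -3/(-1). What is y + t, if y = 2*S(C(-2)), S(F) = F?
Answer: -1681/40 ≈ -42.025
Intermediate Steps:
C(Q) = -21 (C(Q) = -(-21)/(-1) = -(-21)*(-1) = -7*3 = -21)
y = -42 (y = 2*(-21) = -42)
t = -1/40 ≈ -0.025000
y + t = -42 - 1/40 = -1681/40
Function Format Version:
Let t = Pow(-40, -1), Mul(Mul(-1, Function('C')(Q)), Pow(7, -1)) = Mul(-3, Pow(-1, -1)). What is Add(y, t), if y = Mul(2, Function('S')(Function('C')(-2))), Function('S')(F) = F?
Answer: Rational(-1681, 40) ≈ -42.025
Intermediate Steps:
Function('C')(Q) = -21 (Function('C')(Q) = Mul(-7, Mul(-3, Pow(-1, -1))) = Mul(-7, Mul(-3, -1)) = Mul(-7, 3) = -21)
y = -42 (y = Mul(2, -21) = -42)
t = Rational(-1, 40) ≈ -0.025000
Add(y, t) = Add(-42, Rational(-1, 40)) = Rational(-1681, 40)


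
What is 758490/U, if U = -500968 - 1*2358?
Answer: -379245/251663 ≈ -1.5070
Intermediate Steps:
U = -503326 (U = -500968 - 2358 = -503326)
758490/U = 758490/(-503326) = 758490*(-1/503326) = -379245/251663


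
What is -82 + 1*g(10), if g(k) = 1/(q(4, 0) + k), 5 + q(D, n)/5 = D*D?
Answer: -5329/65 ≈ -81.985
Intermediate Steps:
q(D, n) = -25 + 5*D² (q(D, n) = -25 + 5*(D*D) = -25 + 5*D²)
g(k) = 1/(55 + k) (g(k) = 1/((-25 + 5*4²) + k) = 1/((-25 + 5*16) + k) = 1/((-25 + 80) + k) = 1/(55 + k))
-82 + 1*g(10) = -82 + 1/(55 + 10) = -82 + 1/65 = -5329/65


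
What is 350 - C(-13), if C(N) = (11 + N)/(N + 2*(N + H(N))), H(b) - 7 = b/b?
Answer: 8048/23 ≈ 349.91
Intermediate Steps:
H(b) = 8 (H(b) = 7 + b/b = 7 + 1 = 8)
C(N) = (11 + N)/(16 + 3*N) (C(N) = (11 + N)/(N + 2*(N + 8)) = (11 + N)/(N + 2*(8 + N)) = (11 + N)/(N + (16 + 2*N)) = (11 + N)/(16 + 3*N))
350 - C(-13) = 350 - (11 - 13)/(16 + 3*(-13)) = 350 - (-2)/(16 - 39) = 350 - (-2)/(-23) = 350 - (-1)*(-2)/23 = 350 - 1*2/23 = 350 - 2/23 = 8048/23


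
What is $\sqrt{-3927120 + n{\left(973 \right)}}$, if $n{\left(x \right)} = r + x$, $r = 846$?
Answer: $i \sqrt{3925301} \approx 1981.2 i$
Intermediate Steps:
$n{\left(x \right)} = 846 + x$
$\sqrt{-3927120 + n{\left(973 \right)}} = \sqrt{-3927120 + \left(846 + 973\right)} = \sqrt{-3927120 + 1819} = \sqrt{-3925301} = i \sqrt{3925301}$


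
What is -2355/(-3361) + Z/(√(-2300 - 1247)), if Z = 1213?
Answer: 2355/3361 - 1213*I*√3547/3547 ≈ 0.70068 - 20.367*I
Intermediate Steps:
-2355/(-3361) + Z/(√(-2300 - 1247)) = -2355/(-3361) + 1213/(√(-2300 - 1247)) = -2355*(-1/3361) + 1213/(√(-3547)) = 2355/3361 + 1213/((I*√3547)) = 2355/3361 + 1213*(-I*√3547/3547) = 2355/3361 - 1213*I*√3547/3547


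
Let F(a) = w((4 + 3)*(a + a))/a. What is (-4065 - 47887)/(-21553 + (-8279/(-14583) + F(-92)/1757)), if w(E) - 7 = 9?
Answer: 7654005205644/3175285449163 ≈ 2.4105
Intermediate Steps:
w(E) = 16 (w(E) = 7 + 9 = 16)
F(a) = 16/a
(-4065 - 47887)/(-21553 + (-8279/(-14583) + F(-92)/1757)) = (-4065 - 47887)/(-21553 + (-8279/(-14583) + (16/(-92))/1757)) = -51952/(-21553 + (-8279*(-1/14583) + (16*(-1/92))*(1/1757))) = -51952/(-21553 + (8279/14583 - 4/23*1/1757)) = -51952/(-21553 + (8279/14583 - 4/40411)) = -51952/(-21553 + 334504337/589313613) = -51952/(-12701141796652/589313613) = -51952*(-589313613/12701141796652) = 7654005205644/3175285449163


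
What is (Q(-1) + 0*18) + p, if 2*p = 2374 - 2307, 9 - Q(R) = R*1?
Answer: 87/2 ≈ 43.500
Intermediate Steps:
Q(R) = 9 - R
p = 67/2 (p = (2374 - 2307)/2 = (½)*67 = 67/2 ≈ 33.500)
(Q(-1) + 0*18) + p = ((9 - 1*(-1)) + 0*18) + 67/2 = ((9 + 1) + 0) + 67/2 = (10 + 0) + 67/2 = 10 + 67/2 = 87/2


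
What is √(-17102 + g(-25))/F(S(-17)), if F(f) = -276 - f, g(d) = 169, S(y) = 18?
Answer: -I*√16933/294 ≈ -0.44261*I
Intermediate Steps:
√(-17102 + g(-25))/F(S(-17)) = √(-17102 + 169)/(-276 - 1*18) = √(-16933)/(-276 - 18) = (I*√16933)/(-294) = (I*√16933)*(-1/294) = -I*√16933/294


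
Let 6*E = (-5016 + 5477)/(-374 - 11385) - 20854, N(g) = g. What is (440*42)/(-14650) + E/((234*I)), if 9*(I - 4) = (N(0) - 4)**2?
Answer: -535530064639/139744896720 ≈ -3.8322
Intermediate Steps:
I = 52/9 (I = 4 + (0 - 4)**2/9 = 4 + (1/9)*(-4)**2 = 4 + (1/9)*16 = 4 + 16/9 = 52/9 ≈ 5.7778)
E = -245222647/70554 (E = ((-5016 + 5477)/(-374 - 11385) - 20854)/6 = (461/(-11759) - 20854)/6 = (461*(-1/11759) - 20854)/6 = (-461/11759 - 20854)/6 = (1/6)*(-245222647/11759) = -245222647/70554 ≈ -3475.7)
(440*42)/(-14650) + E/((234*I)) = (440*42)/(-14650) - 245222647/(70554*(234*(52/9))) = 18480*(-1/14650) - 245222647/70554/1352 = -1848/1465 - 245222647/70554*1/1352 = -1848/1465 - 245222647/95389008 = -535530064639/139744896720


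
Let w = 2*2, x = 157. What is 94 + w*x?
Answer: 722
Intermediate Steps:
w = 4
94 + w*x = 94 + 4*157 = 94 + 628 = 722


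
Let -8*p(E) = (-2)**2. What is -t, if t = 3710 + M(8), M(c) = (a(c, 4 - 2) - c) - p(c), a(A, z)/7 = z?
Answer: -7433/2 ≈ -3716.5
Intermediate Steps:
a(A, z) = 7*z
p(E) = -1/2 (p(E) = -1/8*(-2)**2 = -1/8*4 = -1/2)
M(c) = 29/2 - c (M(c) = (7*(4 - 2) - c) - 1*(-1/2) = (7*2 - c) + 1/2 = (14 - c) + 1/2 = 29/2 - c)
t = 7433/2 (t = 3710 + (29/2 - 1*8) = 3710 + (29/2 - 8) = 3710 + 13/2 = 7433/2 ≈ 3716.5)
-t = -1*7433/2 = -7433/2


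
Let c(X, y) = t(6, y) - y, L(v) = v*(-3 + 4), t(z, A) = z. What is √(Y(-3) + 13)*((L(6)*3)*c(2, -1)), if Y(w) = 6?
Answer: 126*√19 ≈ 549.22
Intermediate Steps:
L(v) = v (L(v) = v*1 = v)
c(X, y) = 6 - y
√(Y(-3) + 13)*((L(6)*3)*c(2, -1)) = √(6 + 13)*((6*3)*(6 - 1*(-1))) = √19*(18*(6 + 1)) = √19*(18*7) = √19*126 = 126*√19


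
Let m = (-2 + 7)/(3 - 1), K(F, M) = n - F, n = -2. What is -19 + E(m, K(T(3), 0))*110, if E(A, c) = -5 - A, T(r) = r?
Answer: -844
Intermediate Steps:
K(F, M) = -2 - F
m = 5/2 ≈ 2.5000
-19 + E(m, K(T(3), 0))*110 = -19 + (-5 - 1*5/2)*110 = -19 + (-5 - 5/2)*110 = -19 - 15/2*110 = -19 - 825 = -844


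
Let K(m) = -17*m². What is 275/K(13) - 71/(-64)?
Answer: 186383/183872 ≈ 1.0137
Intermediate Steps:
275/K(13) - 71/(-64) = 275/((-17*13²)) - 71/(-64) = 275/((-17*169)) - 71*(-1/64) = 275/(-2873) + 71/64 = 275*(-1/2873) + 71/64 = -275/2873 + 71/64 = 186383/183872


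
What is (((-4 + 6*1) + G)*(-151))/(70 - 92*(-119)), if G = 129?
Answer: -19781/11018 ≈ -1.7953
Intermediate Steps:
(((-4 + 6*1) + G)*(-151))/(70 - 92*(-119)) = (((-4 + 6*1) + 129)*(-151))/(70 - 92*(-119)) = (((-4 + 6) + 129)*(-151))/(70 + 10948) = ((2 + 129)*(-151))/11018 = (131*(-151))*(1/11018) = -19781*1/11018 = -19781/11018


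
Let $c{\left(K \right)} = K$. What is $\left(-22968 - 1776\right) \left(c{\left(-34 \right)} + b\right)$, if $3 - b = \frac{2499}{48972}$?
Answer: $\frac{447934446}{583} \approx 7.6833 \cdot 10^{5}$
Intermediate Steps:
$b = \frac{6877}{2332}$ ($b = 3 - \frac{2499}{48972} = 3 - 2499 \cdot \frac{1}{48972} = 3 - \frac{119}{2332} = \frac{6877}{2332} \approx 2.949$)
$\left(-22968 - 1776\right) \left(c{\left(-34 \right)} + b\right) = \left(-22968 - 1776\right) \left(-34 + \frac{6877}{2332}\right) = \left(-24744\right) \left(- \frac{72411}{2332}\right) = \frac{447934446}{583}$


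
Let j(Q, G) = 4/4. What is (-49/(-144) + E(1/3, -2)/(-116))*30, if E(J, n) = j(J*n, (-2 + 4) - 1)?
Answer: 6925/696 ≈ 9.9497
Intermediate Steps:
j(Q, G) = 1 (j(Q, G) = 4*(¼) = 1)
E(J, n) = 1
(-49/(-144) + E(1/3, -2)/(-116))*30 = (-49/(-144) + 1/(-116))*30 = (-49*(-1/144) + 1*(-1/116))*30 = (49/144 - 1/116)*30 = (1385/4176)*30 = 6925/696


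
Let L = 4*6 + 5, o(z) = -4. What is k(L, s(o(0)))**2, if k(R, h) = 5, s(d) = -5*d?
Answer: 25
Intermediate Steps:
L = 29 (L = 24 + 5 = 29)
k(L, s(o(0)))**2 = 5**2 = 25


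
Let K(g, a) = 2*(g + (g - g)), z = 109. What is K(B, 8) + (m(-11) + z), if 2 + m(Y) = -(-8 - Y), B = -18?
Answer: 68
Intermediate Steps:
K(g, a) = 2*g (K(g, a) = 2*(g + 0) = 2*g)
m(Y) = 6 + Y (m(Y) = -2 - (-8 - Y) = -2 + (8 + Y) = 6 + Y)
K(B, 8) + (m(-11) + z) = 2*(-18) + ((6 - 11) + 109) = -36 + (-5 + 109) = -36 + 104 = 68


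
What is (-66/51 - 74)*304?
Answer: -389120/17 ≈ -22889.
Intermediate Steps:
(-66/51 - 74)*304 = (-66*1/51 - 74)*304 = (-22/17 - 74)*304 = -1280/17*304 = -389120/17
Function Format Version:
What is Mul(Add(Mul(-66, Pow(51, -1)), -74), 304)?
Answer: Rational(-389120, 17) ≈ -22889.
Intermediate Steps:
Mul(Add(Mul(-66, Pow(51, -1)), -74), 304) = Mul(Add(Mul(-66, Rational(1, 51)), -74), 304) = Mul(Add(Rational(-22, 17), -74), 304) = Mul(Rational(-1280, 17), 304) = Rational(-389120, 17)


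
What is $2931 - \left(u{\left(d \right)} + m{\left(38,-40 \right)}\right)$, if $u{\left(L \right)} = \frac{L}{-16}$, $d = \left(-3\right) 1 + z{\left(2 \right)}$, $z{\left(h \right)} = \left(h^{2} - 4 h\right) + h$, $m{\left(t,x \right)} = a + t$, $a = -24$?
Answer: $\frac{46667}{16} \approx 2916.7$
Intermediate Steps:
$m{\left(t,x \right)} = -24 + t$
$z{\left(h \right)} = h^{2} - 3 h$
$d = -5$ ($d = \left(-3\right) 1 + 2 \left(-3 + 2\right) = -3 + 2 \left(-1\right) = -3 - 2 = -5$)
$u{\left(L \right)} = - \frac{L}{16}$ ($u{\left(L \right)} = L \left(- \frac{1}{16}\right) = - \frac{L}{16}$)
$2931 - \left(u{\left(d \right)} + m{\left(38,-40 \right)}\right) = 2931 - \left(\left(- \frac{1}{16}\right) \left(-5\right) + \left(-24 + 38\right)\right) = 2931 - \left(\frac{5}{16} + 14\right) = 2931 - \frac{229}{16} = \frac{46667}{16}$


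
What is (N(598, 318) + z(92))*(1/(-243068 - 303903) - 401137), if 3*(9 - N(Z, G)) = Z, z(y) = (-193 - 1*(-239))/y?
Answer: 41651389760982/546971 ≈ 7.6149e+7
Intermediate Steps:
z(y) = 46/y (z(y) = (-193 + 239)/y = 46/y)
N(Z, G) = 9 - Z/3
(N(598, 318) + z(92))*(1/(-243068 - 303903) - 401137) = ((9 - 1/3*598) + 46/92)*(1/(-243068 - 303903) - 401137) = ((9 - 598/3) + 46*(1/92))*(1/(-546971) - 401137) = (-571/3 + 1/2)*(-1/546971 - 401137) = -1139/6*(-219410306028/546971) = 41651389760982/546971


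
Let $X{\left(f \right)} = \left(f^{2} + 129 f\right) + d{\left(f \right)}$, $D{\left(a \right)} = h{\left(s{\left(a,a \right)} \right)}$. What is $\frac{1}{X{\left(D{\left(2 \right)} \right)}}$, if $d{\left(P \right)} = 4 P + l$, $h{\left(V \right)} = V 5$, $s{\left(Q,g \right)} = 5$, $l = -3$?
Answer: $\frac{1}{3947} \approx 0.00025336$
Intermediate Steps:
$h{\left(V \right)} = 5 V$
$D{\left(a \right)} = 25$ ($D{\left(a \right)} = 5 \cdot 5 = 25$)
$d{\left(P \right)} = -3 + 4 P$ ($d{\left(P \right)} = 4 P - 3 = -3 + 4 P$)
$X{\left(f \right)} = -3 + f^{2} + 133 f$ ($X{\left(f \right)} = \left(f^{2} + 129 f\right) + \left(-3 + 4 f\right) = -3 + f^{2} + 133 f$)
$\frac{1}{X{\left(D{\left(2 \right)} \right)}} = \frac{1}{-3 + 25^{2} + 133 \cdot 25} = \frac{1}{-3 + 625 + 3325} = \frac{1}{3947}$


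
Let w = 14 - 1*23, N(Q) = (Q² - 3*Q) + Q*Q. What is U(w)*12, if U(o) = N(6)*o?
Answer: -5832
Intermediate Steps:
N(Q) = -3*Q + 2*Q² (N(Q) = (Q² - 3*Q) + Q² = -3*Q + 2*Q²)
w = -9 (w = 14 - 23 = -9)
U(o) = 54*o (U(o) = (6*(-3 + 2*6))*o = (6*(-3 + 12))*o = (6*9)*o = 54*o)
U(w)*12 = (54*(-9))*12 = -486*12 = -5832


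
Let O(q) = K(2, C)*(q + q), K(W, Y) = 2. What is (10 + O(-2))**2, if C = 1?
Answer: 4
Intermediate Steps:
O(q) = 4*q (O(q) = 2*(q + q) = 2*(2*q) = 4*q)
(10 + O(-2))**2 = (10 + 4*(-2))**2 = (10 - 8)**2 = 2**2 = 4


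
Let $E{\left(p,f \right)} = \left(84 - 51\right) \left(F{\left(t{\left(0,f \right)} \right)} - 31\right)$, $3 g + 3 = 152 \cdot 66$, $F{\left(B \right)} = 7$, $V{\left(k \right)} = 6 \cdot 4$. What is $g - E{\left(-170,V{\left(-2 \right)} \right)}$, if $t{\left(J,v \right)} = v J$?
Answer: $4135$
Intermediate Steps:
$t{\left(J,v \right)} = J v$
$V{\left(k \right)} = 24$
$g = 3343$ ($g = -1 + \frac{152 \cdot 66}{3} = -1 + \frac{1}{3} \cdot 10032 = -1 + 3344 = 3343$)
$E{\left(p,f \right)} = -792$ ($E{\left(p,f \right)} = \left(84 - 51\right) \left(7 - 31\right) = 33 \left(-24\right) = -792$)
$g - E{\left(-170,V{\left(-2 \right)} \right)} = 3343 - -792 = 3343 + 792 = 4135$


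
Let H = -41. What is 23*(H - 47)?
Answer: -2024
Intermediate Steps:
23*(H - 47) = 23*(-41 - 47) = 23*(-88) = -2024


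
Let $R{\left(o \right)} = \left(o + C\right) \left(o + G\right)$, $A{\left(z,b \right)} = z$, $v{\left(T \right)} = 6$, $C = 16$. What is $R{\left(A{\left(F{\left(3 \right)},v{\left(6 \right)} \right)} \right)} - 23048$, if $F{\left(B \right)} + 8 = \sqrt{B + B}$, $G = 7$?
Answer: $-23050 + 7 \sqrt{6} \approx -23033.0$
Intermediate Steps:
$F{\left(B \right)} = -8 + \sqrt{2} \sqrt{B}$ ($F{\left(B \right)} = -8 + \sqrt{B + B} = -8 + \sqrt{2 B} = -8 + \sqrt{2} \sqrt{B}$)
$R{\left(o \right)} = \left(7 + o\right) \left(16 + o\right)$ ($R{\left(o \right)} = \left(o + 16\right) \left(o + 7\right) = \left(16 + o\right) \left(7 + o\right) = \left(7 + o\right) \left(16 + o\right)$)
$R{\left(A{\left(F{\left(3 \right)},v{\left(6 \right)} \right)} \right)} - 23048 = \left(112 + \left(-8 + \sqrt{2} \sqrt{3}\right)^{2} + 23 \left(-8 + \sqrt{2} \sqrt{3}\right)\right) - 23048 = \left(112 + \left(-8 + \sqrt{6}\right)^{2} + 23 \left(-8 + \sqrt{6}\right)\right) - 23048 = \left(112 + \left(-8 + \sqrt{6}\right)^{2} - \left(184 - 23 \sqrt{6}\right)\right) - 23048 = \left(-72 + \left(-8 + \sqrt{6}\right)^{2} + 23 \sqrt{6}\right) - 23048 = -23120 + \left(-8 + \sqrt{6}\right)^{2} + 23 \sqrt{6}$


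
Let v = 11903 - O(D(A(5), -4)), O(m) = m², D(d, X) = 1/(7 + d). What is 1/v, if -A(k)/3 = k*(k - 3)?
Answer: 529/6296686 ≈ 8.4012e-5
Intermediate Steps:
A(k) = -3*k*(-3 + k) (A(k) = -3*k*(k - 3) = -3*k*(-3 + k))
v = 6296686/529 (v = 11903 - (1/(7 + 3*5*(3 - 1*5)))² = 11903 - (1/(7 + 3*5*(3 - 5)))² = 11903 - (1/(7 + 3*5*(-2)))² = 11903 - (1/(7 - 30))² = 11903 - (1/(-23))² = 11903 - (-1/23)² = 11903 - 1*1/529 = 11903 - 1/529 = 6296686/529 ≈ 11903.)
1/v = 1/(6296686/529) = 529/6296686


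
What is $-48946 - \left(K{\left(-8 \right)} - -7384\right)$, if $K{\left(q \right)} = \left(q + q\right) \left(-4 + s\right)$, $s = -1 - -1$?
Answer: $-56394$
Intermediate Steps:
$s = 0$ ($s = -1 + 1 = 0$)
$K{\left(q \right)} = - 8 q$ ($K{\left(q \right)} = \left(q + q\right) \left(-4 + 0\right) = 2 q \left(-4\right) = - 8 q$)
$-48946 - \left(K{\left(-8 \right)} - -7384\right) = -48946 - \left(\left(-8\right) \left(-8\right) - -7384\right) = -48946 - \left(64 + 7384\right) = -48946 - 7448 = -56394$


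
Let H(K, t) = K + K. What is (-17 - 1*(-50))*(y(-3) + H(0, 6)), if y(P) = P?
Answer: -99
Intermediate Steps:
H(K, t) = 2*K
(-17 - 1*(-50))*(y(-3) + H(0, 6)) = (-17 - 1*(-50))*(-3 + 2*0) = (-17 + 50)*(-3 + 0) = 33*(-3) = -99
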